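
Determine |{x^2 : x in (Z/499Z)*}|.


For prime p, the number of non-zero quadratic residues is (p-1)/2.
= (499-1)/2
= 249

249


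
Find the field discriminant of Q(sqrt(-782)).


For K = Q(sqrt(d)) with d squarefree: disc(K) = d if d = 1 mod 4, and disc(K) = 4d if d = 2 or 3 mod 4.
Here d = -782, and d mod 4 = 2.
d = 2 mod 4, not 1 (O_K = Z[sqrt(d)]), so disc(K) = 4d = 4 * (-782) = -3128

-3128


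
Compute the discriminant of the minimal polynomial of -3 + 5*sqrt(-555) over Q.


The element -3 + 5*sqrt(-555) has minimal polynomial:
x^2 + 6*x + 13884
Discriminant = (6)^2 - 4*(13884)
= 36 - 55536
= -55500

-55500


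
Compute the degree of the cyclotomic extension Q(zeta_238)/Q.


The degree equals Euler's totient phi(238).
238 = 2 * 7 * 17
phi(238) = 96

96


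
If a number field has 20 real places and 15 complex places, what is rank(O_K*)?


By Dirichlet's unit theorem:
rank = r1 + r2 - 1
= 20 + 15 - 1
= 34

34


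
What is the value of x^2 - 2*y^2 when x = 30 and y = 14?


x^2 - d*y^2
= 30^2 - 2*14^2
= 900 - 392
= 508

508


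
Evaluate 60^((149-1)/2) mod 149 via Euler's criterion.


p = 149 is prime and the exponent is (p-1)/2 = 74, so by Euler's criterion 60^74 = (60/149) = +1 or -1 mod 149.
Compute by square-and-multiply:
  74 = 64 + 8 + 2 (binary 1001010)
  Repeated squaring mod 149: 60^1 = 60, 60^2 = 24, 60^4 = 129, 60^8 = 102, 60^16 = 123, 60^32 = 80, 60^64 = 142
  60^74 = 60^64 * 60^8 * 60^2 = 142 * 102 * 24 mod 149
    142 * 102 = 14484 = 31 mod 149
    31 * 24 = 744 = 148 mod 149
  60^74 = 148 mod 149
Result 148 = p - 1 = -1 mod 149: 60 is a quadratic non-residue mod 149. As a residue in [0, p-1] the value is 148.
60^74 mod 149 = 148

148


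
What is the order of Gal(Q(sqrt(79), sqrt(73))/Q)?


The 2 square roots of distinct primes are multiplicatively independent over Q,
so [K:Q] = 2^2 and Gal(K/Q) is isomorphic to (Z/2Z)^2.
|Gal| = 2^2 = 4

4


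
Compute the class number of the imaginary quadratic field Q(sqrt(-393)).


K = Q(sqrt(-393)). d mod 4 = 3, so D = disc(K) = 4d = -1572
h(K) equals the number of primitive reduced positive-definite forms (a, b, c) = a*x^2 + b*x*y + c*y^2 with b^2 - 4ac = D,
where reduced means |b| <= a <= c, with b >= 0 whenever |b| = a or a = c, and primitive means gcd(a, b, c) = 1.
Reduced forces 3a^2 <= |D| = 1572, so 1 <= a <= 22; b must have the parity of D, and c = (b^2 - D)/(4a) must be an integer >= a.
Enumerate a = 1..22, b in [-a, a]:
  a=1: (1, 0, 393)  [1]
  a=2: (2, 2, 197)  [1]
  a=3: (3, 0, 131)  [1]
  a=4..5: none
  a=6: (6, 6, 67)  [1]
  a=7..10: none
  a=11: (11, -10, 38), (11, 10, 38)  [2]
  a=12: none
  a=13: (13, -12, 33), (13, 12, 33)  [2]
  a=14..16: none
  a=17: (17, -14, 26), (17, 14, 26)  [2]
  a=18: none
  a=19: (19, -10, 22), (19, 10, 22)  [2]
  a=20..22: none
Total reduced forms: 1 + 1 + 1 + 1 + 2 + 2 + 2 + 2 = 12
h = 12

12


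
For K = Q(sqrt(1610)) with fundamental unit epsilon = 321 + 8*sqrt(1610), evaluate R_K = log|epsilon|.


epsilon = 321 + 8*sqrt(1610)
= 641.9984
R = ln(641.9984)
= 6.4646

6.4646


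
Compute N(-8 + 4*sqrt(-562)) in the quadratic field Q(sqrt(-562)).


N(a + b*sqrt(d)) = a^2 - d*b^2
= (-8)^2 - (-562)*(4)^2
= 64 + 8992
= 9056

9056


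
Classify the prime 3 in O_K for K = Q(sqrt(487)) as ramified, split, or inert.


K = Q(sqrt(487)). Since d mod 4 = 3, disc(K) = 1948.
Check p | disc: 1948 mod 3 = 1.
p does not divide disc. Compute Legendre symbol (d/p):
1^((3-1)/2) mod 3 = 1
(d/p) = 1, so p splits: (p) = P*P' with e=1, f=1, g=2.
Therefore p is split.

split


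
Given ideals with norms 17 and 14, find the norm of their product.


N(IJ) = N(I) * N(J)
= 17 * 14
= 238

238


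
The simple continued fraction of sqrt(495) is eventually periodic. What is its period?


Run the CF algorithm for sqrt(495).
a_0 = floor(sqrt(495)) = 22; set m_0=0, q_0=1.
Recurrence: m' = q*a - m,  q' = (d - m'^2)/q,  a' = floor((a_0 + m')/q').
  step 1: m=22, q=11, a=4
  step 2: m=22, q=1, a=44
a_2 = 2*a_0 = 44, so the period closes here.
sqrt(495) = [22; 4, 44]
Period length = 2

2


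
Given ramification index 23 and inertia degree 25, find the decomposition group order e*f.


|D_P| = e * f
= 23 * 25
= 575

575


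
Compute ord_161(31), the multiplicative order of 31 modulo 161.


We want ord_161(31), the smallest k >= 1 with 31^k = 1 mod 161.
n = 161 = 7 * 23, phi(161) = 132; the order divides phi(n).
Divisors of 132: 1, 2, 3, 4, 6, 11, 12, 22, 33, 44, 66, 132
Repeated squaring mod 161: 31^1 = 31, 31^2 = 156, 31^4 = 25, 31^8 = 142, 31^16 = 39, 31^32 = 72, 31^64 = 32, 31^128 = 58
Test divisors in increasing order:
  k=1: 31^1 = 31 mod 161
  k=2: 31^2 = 156 mod 161
  k=3: 31^3 = 156 * 31 = 6 mod 161
  k=4: 31^4 = 25 mod 161
  k=6: 31^6 = 25 * 156 = 36 mod 161
  k=11: 31^11 = 142 * 156 * 31 = 47 mod 161
  k=12: 31^12 = 142 * 25 = 8 mod 161
  k=22: 31^22 = 39 * 25 * 156 = 116 mod 161
  k=33: 31^33 = 72 * 31 = 139 mod 161
  k=44: 31^44 = 72 * 142 * 25 = 93 mod 161
  k=66: 31^66 = 32 * 156 = 1 mod 161  <- first divisor giving 1
Order = 66

66


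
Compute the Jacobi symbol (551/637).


Compute (551/637) via quadratic reciprocity:
  reciprocity: (551/637) -> +(637/551)
  reduce: (86/551)
  pull out 2: (2/551) = +1  (since 551 mod 8 = 7)
  reciprocity: (43/551) -> -(551/43)
  reduce: (35/43)
  reciprocity: (35/43) -> -(43/35)
  reduce: (8/35)
  pull out 2: (2/35) = -1  (since 35 mod 8 = 3)
  pull out 2: (2/35) = -1  (since 35 mod 8 = 3)
  pull out 2: (2/35) = -1  (since 35 mod 8 = 3)
  (1/35) = 1
Product of signs = -1

-1


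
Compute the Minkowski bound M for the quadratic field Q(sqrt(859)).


d = 859, d mod 4 = 3, so disc(K) = 4d = 3436; |disc(K)| = 3436
Real quadratic field, so n = 2, s = r2 = 0, r1 = 2
M = (n!/n^n) * (4/pi)^s * sqrt(|disc(K)|) = (2!/2^2) * (4/pi)^0 * sqrt(3436)
= 0.5 * 1.000000 * 58.617404
= 29.3087

29.3087


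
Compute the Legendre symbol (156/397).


p = 397 is prime, so compute (156/397) with the reciprocity algorithm (Jacobi-symbol steps: pull out 2s via (2/n), flip via reciprocity, reduce):
  pull out 2: (2/397) = -1  (since 397 mod 8 = 5)
  pull out 2: (2/397) = -1  (since 397 mod 8 = 5)
  reciprocity: (39/397) -> +(397/39)
  reduce: (7/39)
  reciprocity: (7/39) -> -(39/7)
  reduce: (4/7)
  pull out 2: (2/7) = +1  (since 7 mod 8 = 7)
  pull out 2: (2/7) = +1  (since 7 mod 8 = 7)
  (1/7) = 1
Product of signs = -1
(156/397) = -1

-1


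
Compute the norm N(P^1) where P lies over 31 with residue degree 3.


N(P^a) = p^(a*f)
= 31^(1*3)
= 31^3
= 29791

29791


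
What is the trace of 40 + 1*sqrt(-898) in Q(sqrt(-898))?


Tr(a + b*sqrt(d)) = (a + b*sqrt(d)) + (a - b*sqrt(d)) = 2a
= 2 * (40)
= 80

80


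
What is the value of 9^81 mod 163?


p = 163 is prime and the exponent is (p-1)/2 = 81, so by Euler's criterion 9^81 = (9/163) = +1 or -1 mod 163.
Compute by square-and-multiply:
  81 = 64 + 16 + 1 (binary 1010001)
  Repeated squaring mod 163: 9^1 = 9, 9^2 = 81, 9^4 = 41, 9^8 = 51, 9^16 = 156, 9^32 = 49, 9^64 = 119
  9^81 = 9^64 * 9^16 * 9^1 = 119 * 156 * 9 mod 163
    119 * 156 = 18564 = 145 mod 163
    145 * 9 = 1305 = 1 mod 163
  9^81 = 1 mod 163
Result 1: 9 is a quadratic residue mod 163.
9^81 mod 163 = 1

1


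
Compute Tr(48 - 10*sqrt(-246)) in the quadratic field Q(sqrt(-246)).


Tr(a + b*sqrt(d)) = (a + b*sqrt(d)) + (a - b*sqrt(d)) = 2a
= 2 * (48)
= 96

96


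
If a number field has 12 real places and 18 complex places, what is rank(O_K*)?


By Dirichlet's unit theorem:
rank = r1 + r2 - 1
= 12 + 18 - 1
= 29

29


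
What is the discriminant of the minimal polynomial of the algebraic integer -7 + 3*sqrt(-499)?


The element -7 + 3*sqrt(-499) has minimal polynomial:
x^2 + 14*x + 4540
Discriminant = (14)^2 - 4*(4540)
= 196 - 18160
= -17964

-17964


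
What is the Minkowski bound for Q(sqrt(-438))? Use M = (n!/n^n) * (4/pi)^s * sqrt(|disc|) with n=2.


d = -438, d mod 4 = 2, so disc(K) = 4d = -1752; |disc(K)| = 1752
Imaginary quadratic field, so n = 2, s = r2 = 1, r1 = 0
M = (n!/n^n) * (4/pi)^s * sqrt(|disc(K)|) = (2!/2^2) * (4/pi)^1 * sqrt(1752)
= 0.5 * 1.273240 * 41.856899
= 26.6469

26.6469


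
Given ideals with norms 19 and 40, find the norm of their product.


N(IJ) = N(I) * N(J)
= 19 * 40
= 760

760


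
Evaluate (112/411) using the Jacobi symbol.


Compute (112/411) via quadratic reciprocity:
  pull out 2: (2/411) = -1  (since 411 mod 8 = 3)
  pull out 2: (2/411) = -1  (since 411 mod 8 = 3)
  pull out 2: (2/411) = -1  (since 411 mod 8 = 3)
  pull out 2: (2/411) = -1  (since 411 mod 8 = 3)
  reciprocity: (7/411) -> -(411/7)
  reduce: (5/7)
  reciprocity: (5/7) -> +(7/5)
  reduce: (2/5)
  pull out 2: (2/5) = -1  (since 5 mod 8 = 5)
  (1/5) = 1
Product of signs = 1

1


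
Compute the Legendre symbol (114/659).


p = 659 is prime, so compute (114/659) with the reciprocity algorithm (Jacobi-symbol steps: pull out 2s via (2/n), flip via reciprocity, reduce):
  pull out 2: (2/659) = -1  (since 659 mod 8 = 3)
  reciprocity: (57/659) -> +(659/57)
  reduce: (32/57)
  pull out 2: (2/57) = +1  (since 57 mod 8 = 1)
  pull out 2: (2/57) = +1  (since 57 mod 8 = 1)
  pull out 2: (2/57) = +1  (since 57 mod 8 = 1)
  pull out 2: (2/57) = +1  (since 57 mod 8 = 1)
  pull out 2: (2/57) = +1  (since 57 mod 8 = 1)
  (1/57) = 1
Product of signs = -1
(114/659) = -1

-1


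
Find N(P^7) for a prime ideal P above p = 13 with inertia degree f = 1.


N(P^a) = p^(a*f)
= 13^(7*1)
= 13^7
= 62748517

62748517


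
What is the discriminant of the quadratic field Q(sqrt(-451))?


For K = Q(sqrt(d)) with d squarefree: disc(K) = d if d = 1 mod 4, and disc(K) = 4d if d = 2 or 3 mod 4.
Here d = -451, and d mod 4 = 1.
d = 1 mod 4 (O_K = Z[(1+sqrt(d))/2]), so disc(K) = d = -451

-451


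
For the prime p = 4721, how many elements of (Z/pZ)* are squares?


For prime p, the number of non-zero quadratic residues is (p-1)/2.
= (4721-1)/2
= 2360

2360


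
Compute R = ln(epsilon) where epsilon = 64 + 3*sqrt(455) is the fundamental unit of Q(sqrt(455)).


epsilon = 64 + 3*sqrt(455)
= 127.9922
R = ln(127.9922)
= 4.8520

4.8520


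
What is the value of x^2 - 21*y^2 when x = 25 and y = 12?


x^2 - d*y^2
= 25^2 - 21*12^2
= 625 - 3024
= -2399

-2399


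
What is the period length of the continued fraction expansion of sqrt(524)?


Run the CF algorithm for sqrt(524).
a_0 = floor(sqrt(524)) = 22; set m_0=0, q_0=1.
Recurrence: m' = q*a - m,  q' = (d - m'^2)/q,  a' = floor((a_0 + m')/q').
  step 1: m=22, q=40, a=1
  step 2: m=18, q=5, a=8
  step 3: m=22, q=8, a=5
  step 4: m=18, q=25, a=1
  step 5: m=7, q=19, a=1
  step 6: m=12, q=20, a=1
  step 7: m=8, q=23, a=1
  step 8: m=15, q=13, a=2
  step 9: m=11, q=31, a=1
  step 10: m=20, q=4, a=10
  step 11: m=20, q=31, a=1
  step 12: m=11, q=13, a=2
  step 13: m=15, q=23, a=1
  step 14: m=8, q=20, a=1
  step 15: m=12, q=19, a=1
  step 16: m=7, q=25, a=1
  step 17: m=18, q=8, a=5
  step 18: m=22, q=5, a=8
  step 19: m=18, q=40, a=1
  step 20: m=22, q=1, a=44
a_20 = 2*a_0 = 44, so the period closes here.
sqrt(524) = [22; 1, 8, 5, 1, 1, 1, 1, 2, 1, 10, 1, 2, 1, 1, 1, 1, 5, 8, 1, 44]
Period length = 20

20


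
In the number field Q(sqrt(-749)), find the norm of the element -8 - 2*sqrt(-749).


N(a + b*sqrt(d)) = a^2 - d*b^2
= (-8)^2 - (-749)*(-2)^2
= 64 + 2996
= 3060

3060


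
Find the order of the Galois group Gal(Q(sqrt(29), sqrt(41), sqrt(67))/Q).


The 3 square roots of distinct primes are multiplicatively independent over Q,
so [K:Q] = 2^3 and Gal(K/Q) is isomorphic to (Z/2Z)^3.
|Gal| = 2^3 = 8

8


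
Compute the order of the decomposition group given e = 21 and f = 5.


|D_P| = e * f
= 21 * 5
= 105

105


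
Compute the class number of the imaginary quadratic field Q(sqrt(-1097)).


K = Q(sqrt(-1097)). d mod 4 = 3, so D = disc(K) = 4d = -4388
h(K) equals the number of primitive reduced positive-definite forms (a, b, c) = a*x^2 + b*x*y + c*y^2 with b^2 - 4ac = D,
where reduced means |b| <= a <= c, with b >= 0 whenever |b| = a or a = c, and primitive means gcd(a, b, c) = 1.
Reduced forces 3a^2 <= |D| = 4388, so 1 <= a <= 38; b must have the parity of D, and c = (b^2 - D)/(4a) must be an integer >= a.
Enumerate a = 1..38, b in [-a, a]:
  a=1: (1, 0, 1097)  [1]
  a=2: (2, 2, 549)  [1]
  a=3: (3, -2, 366), (3, 2, 366)  [2]
  a=4..5: none
  a=6: (6, -2, 183), (6, 2, 183)  [2]
  a=7: (7, -6, 158), (7, 6, 158)  [2]
  a=8: none
  a=9: (9, -2, 122), (9, 2, 122)  [2]
  a=10: none
  a=11: (11, -10, 102), (11, 10, 102)  [2]
  a=12..13: none
  a=14: (14, -6, 79), (14, 6, 79)  [2]
  a=15..16: none
  a=17: (17, -10, 66), (17, 10, 66)  [2]
  a=18: (18, -2, 61), (18, 2, 61)  [2]
  a=19: (19, -18, 62), (19, 18, 62)  [2]
  a=20: none
  a=21: (21, -20, 57), (21, -8, 53), (21, 8, 53), (21, 20, 57)  [4]
  a=22: (22, -10, 51), (22, 10, 51)  [2]
  a=23..26: none
  a=27: (27, -16, 43), (27, 16, 43)  [2]
  a=28: none
  a=29: (29, -22, 42), (29, 22, 42)  [2]
  a=30: none
  a=31: (31, -18, 38), (31, 18, 38)  [2]
  a=32: none
  a=33: (33, -32, 41), (33, -10, 34), (33, 10, 34), (33, 32, 41)  [4]
  a=34..38: none
Total reduced forms: 1 + 1 + 2 + 2 + 2 + 2 + 2 + 2 + 2 + 2 + 2 + 4 + 2 + 2 + 2 + 2 + 4 = 36
h = 36

36


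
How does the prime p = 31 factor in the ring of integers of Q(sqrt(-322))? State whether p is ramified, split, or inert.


K = Q(sqrt(-322)). Since d mod 4 = 2, disc(K) = -1288.
Check p | disc: -1288 mod 31 = 14.
p does not divide disc. Compute Legendre symbol (d/p):
19^((31-1)/2) mod 31 = 1
(d/p) = 1, so p splits: (p) = P*P' with e=1, f=1, g=2.
Therefore p is split.

split


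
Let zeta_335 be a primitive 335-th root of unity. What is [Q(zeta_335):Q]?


The degree equals Euler's totient phi(335).
335 = 5 * 67
phi(335) = 264

264


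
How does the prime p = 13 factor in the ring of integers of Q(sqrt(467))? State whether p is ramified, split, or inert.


K = Q(sqrt(467)). Since d mod 4 = 3, disc(K) = 1868.
Check p | disc: 1868 mod 13 = 9.
p does not divide disc. Compute Legendre symbol (d/p):
12^((13-1)/2) mod 13 = 1
(d/p) = 1, so p splits: (p) = P*P' with e=1, f=1, g=2.
Therefore p is split.

split


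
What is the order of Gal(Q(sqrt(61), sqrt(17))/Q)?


The 2 square roots of distinct primes are multiplicatively independent over Q,
so [K:Q] = 2^2 and Gal(K/Q) is isomorphic to (Z/2Z)^2.
|Gal| = 2^2 = 4

4


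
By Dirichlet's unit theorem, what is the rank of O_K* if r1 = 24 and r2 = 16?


By Dirichlet's unit theorem:
rank = r1 + r2 - 1
= 24 + 16 - 1
= 39

39


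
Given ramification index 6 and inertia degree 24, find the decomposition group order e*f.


|D_P| = e * f
= 6 * 24
= 144

144


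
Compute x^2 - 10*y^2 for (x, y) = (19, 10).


x^2 - d*y^2
= 19^2 - 10*10^2
= 361 - 1000
= -639

-639


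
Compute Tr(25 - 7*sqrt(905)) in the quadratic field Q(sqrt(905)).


Tr(a + b*sqrt(d)) = (a + b*sqrt(d)) + (a - b*sqrt(d)) = 2a
= 2 * (25)
= 50

50


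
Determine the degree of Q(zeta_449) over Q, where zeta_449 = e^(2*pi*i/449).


The degree equals Euler's totient phi(449).
449 = 449
phi(449) = 448

448


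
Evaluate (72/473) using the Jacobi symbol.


Compute (72/473) via quadratic reciprocity:
  pull out 2: (2/473) = +1  (since 473 mod 8 = 1)
  pull out 2: (2/473) = +1  (since 473 mod 8 = 1)
  pull out 2: (2/473) = +1  (since 473 mod 8 = 1)
  reciprocity: (9/473) -> +(473/9)
  reduce: (5/9)
  reciprocity: (5/9) -> +(9/5)
  reduce: (4/5)
  pull out 2: (2/5) = -1  (since 5 mod 8 = 5)
  pull out 2: (2/5) = -1  (since 5 mod 8 = 5)
  (1/5) = 1
Product of signs = 1

1


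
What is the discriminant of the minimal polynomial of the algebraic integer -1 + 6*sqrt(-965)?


The element -1 + 6*sqrt(-965) has minimal polynomial:
x^2 + 2*x + 34741
Discriminant = (2)^2 - 4*(34741)
= 4 - 138964
= -138960

-138960


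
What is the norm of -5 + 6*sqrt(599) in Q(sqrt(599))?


N(a + b*sqrt(d)) = a^2 - d*b^2
= (-5)^2 - (599)*(6)^2
= 25 - 21564
= -21539

-21539


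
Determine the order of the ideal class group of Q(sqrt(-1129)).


K = Q(sqrt(-1129)). d mod 4 = 3, so D = disc(K) = 4d = -4516
h(K) equals the number of primitive reduced positive-definite forms (a, b, c) = a*x^2 + b*x*y + c*y^2 with b^2 - 4ac = D,
where reduced means |b| <= a <= c, with b >= 0 whenever |b| = a or a = c, and primitive means gcd(a, b, c) = 1.
Reduced forces 3a^2 <= |D| = 4516, so 1 <= a <= 38; b must have the parity of D, and c = (b^2 - D)/(4a) must be an integer >= a.
Enumerate a = 1..38, b in [-a, a]:
  a=1: (1, 0, 1129)  [1]
  a=2: (2, 2, 565)  [1]
  a=3..4: none
  a=5: (5, -2, 226), (5, 2, 226)  [2]
  a=6..9: none
  a=10: (10, -2, 113), (10, 2, 113)  [2]
  a=11: (11, -4, 103), (11, 4, 103)  [2]
  a=12..18: none
  a=19: (19, -14, 62), (19, 14, 62)  [2]
  a=20..21: none
  a=22: (22, -18, 55), (22, 18, 55)  [2]
  a=23..24: none
  a=25: (25, -22, 50), (25, 22, 50)  [2]
  a=26..30: none
  a=31: (31, -14, 38), (31, 14, 38)  [2]
  a=32..38: none
Total reduced forms: 1 + 1 + 2 + 2 + 2 + 2 + 2 + 2 + 2 = 16
h = 16

16


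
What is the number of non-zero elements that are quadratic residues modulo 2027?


For prime p, the number of non-zero quadratic residues is (p-1)/2.
= (2027-1)/2
= 1013

1013


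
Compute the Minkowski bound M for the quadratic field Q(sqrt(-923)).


d = -923, d mod 4 = 1, so disc(K) = d = -923; |disc(K)| = 923
Imaginary quadratic field, so n = 2, s = r2 = 1, r1 = 0
M = (n!/n^n) * (4/pi)^s * sqrt(|disc(K)|) = (2!/2^2) * (4/pi)^1 * sqrt(923)
= 0.5 * 1.273240 * 30.380915
= 19.3411

19.3411


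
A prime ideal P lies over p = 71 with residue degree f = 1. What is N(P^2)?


N(P^a) = p^(a*f)
= 71^(2*1)
= 71^2
= 5041

5041


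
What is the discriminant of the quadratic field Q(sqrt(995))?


For K = Q(sqrt(d)) with d squarefree: disc(K) = d if d = 1 mod 4, and disc(K) = 4d if d = 2 or 3 mod 4.
Here d = 995, and d mod 4 = 3.
d = 3 mod 4, not 1 (O_K = Z[sqrt(d)]), so disc(K) = 4d = 4 * (995) = 3980

3980


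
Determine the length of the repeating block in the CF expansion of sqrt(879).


Run the CF algorithm for sqrt(879).
a_0 = floor(sqrt(879)) = 29; set m_0=0, q_0=1.
Recurrence: m' = q*a - m,  q' = (d - m'^2)/q,  a' = floor((a_0 + m')/q').
  step 1: m=29, q=38, a=1
  step 2: m=9, q=21, a=1
  step 3: m=12, q=35, a=1
  step 4: m=23, q=10, a=5
  step 5: m=27, q=15, a=3
  step 6: m=18, q=37, a=1
  step 7: m=19, q=14, a=3
  step 8: m=23, q=25, a=2
  step 9: m=27, q=6, a=9
  step 10: m=27, q=25, a=2
  step 11: m=23, q=14, a=3
  step 12: m=19, q=37, a=1
  step 13: m=18, q=15, a=3
  step 14: m=27, q=10, a=5
  step 15: m=23, q=35, a=1
  step 16: m=12, q=21, a=1
  step 17: m=9, q=38, a=1
  step 18: m=29, q=1, a=58
a_18 = 2*a_0 = 58, so the period closes here.
sqrt(879) = [29; 1, 1, 1, 5, 3, 1, 3, 2, 9, 2, 3, 1, 3, 5, 1, 1, 1, 58]
Period length = 18

18


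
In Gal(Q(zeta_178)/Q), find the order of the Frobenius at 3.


The Frobenius at p in Gal(Q(zeta_n)/Q) = (Z/nZ)* is the class of p, so its order is ord_178(3), the smallest k >= 1 with 3^k = 1 mod 178.
n = 178 = 2 * 89, phi(178) = 88; the order divides phi(n).
Divisors of 88: 1, 2, 4, 8, 11, 22, 44, 88
Repeated squaring mod 178: 3^1 = 3, 3^2 = 9, 3^4 = 81, 3^8 = 153, 3^16 = 91, 3^32 = 93, 3^64 = 105
Test divisors in increasing order:
  k=1: 3^1 = 3 mod 178
  k=2: 3^2 = 9 mod 178
  k=4: 3^4 = 81 mod 178
  k=8: 3^8 = 153 mod 178
  k=11: 3^11 = 153 * 9 * 3 = 37 mod 178
  k=22: 3^22 = 91 * 81 * 9 = 123 mod 178
  k=44: 3^44 = 93 * 153 * 81 = 177 mod 178
  k=88: 3^88 = 105 * 91 * 153 = 1 mod 178  <- first divisor giving 1
Order = 88

88


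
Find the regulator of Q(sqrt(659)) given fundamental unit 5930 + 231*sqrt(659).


epsilon = 5930 + 231*sqrt(659)
= 11859.9999
R = ln(11859.9999)
= 9.3809

9.3809


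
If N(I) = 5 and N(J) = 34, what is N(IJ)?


N(IJ) = N(I) * N(J)
= 5 * 34
= 170

170


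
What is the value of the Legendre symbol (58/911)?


p = 911 is prime, so compute (58/911) with the reciprocity algorithm (Jacobi-symbol steps: pull out 2s via (2/n), flip via reciprocity, reduce):
  pull out 2: (2/911) = +1  (since 911 mod 8 = 7)
  reciprocity: (29/911) -> +(911/29)
  reduce: (12/29)
  pull out 2: (2/29) = -1  (since 29 mod 8 = 5)
  pull out 2: (2/29) = -1  (since 29 mod 8 = 5)
  reciprocity: (3/29) -> +(29/3)
  reduce: (2/3)
  pull out 2: (2/3) = -1  (since 3 mod 8 = 3)
  (1/3) = 1
Product of signs = -1
(58/911) = -1

-1


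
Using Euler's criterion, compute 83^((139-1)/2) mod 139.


p = 139 is prime and the exponent is (p-1)/2 = 69, so by Euler's criterion 83^69 = (83/139) = +1 or -1 mod 139.
Compute by square-and-multiply:
  69 = 64 + 4 + 1 (binary 1000101)
  Repeated squaring mod 139: 83^1 = 83, 83^2 = 78, 83^4 = 107, 83^8 = 51, 83^16 = 99, 83^32 = 71, 83^64 = 37
  83^69 = 83^64 * 83^4 * 83^1 = 37 * 107 * 83 mod 139
    37 * 107 = 3959 = 67 mod 139
    67 * 83 = 5561 = 1 mod 139
  83^69 = 1 mod 139
Result 1: 83 is a quadratic residue mod 139.
83^69 mod 139 = 1

1


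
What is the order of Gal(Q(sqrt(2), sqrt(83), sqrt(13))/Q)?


The 3 square roots of distinct primes are multiplicatively independent over Q,
so [K:Q] = 2^3 and Gal(K/Q) is isomorphic to (Z/2Z)^3.
|Gal| = 2^3 = 8

8


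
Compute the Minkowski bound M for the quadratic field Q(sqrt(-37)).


d = -37, d mod 4 = 3, so disc(K) = 4d = -148; |disc(K)| = 148
Imaginary quadratic field, so n = 2, s = r2 = 1, r1 = 0
M = (n!/n^n) * (4/pi)^s * sqrt(|disc(K)|) = (2!/2^2) * (4/pi)^1 * sqrt(148)
= 0.5 * 1.273240 * 12.165525
= 7.7448

7.7448


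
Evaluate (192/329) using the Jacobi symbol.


Compute (192/329) via quadratic reciprocity:
  pull out 2: (2/329) = +1  (since 329 mod 8 = 1)
  pull out 2: (2/329) = +1  (since 329 mod 8 = 1)
  pull out 2: (2/329) = +1  (since 329 mod 8 = 1)
  pull out 2: (2/329) = +1  (since 329 mod 8 = 1)
  pull out 2: (2/329) = +1  (since 329 mod 8 = 1)
  pull out 2: (2/329) = +1  (since 329 mod 8 = 1)
  reciprocity: (3/329) -> +(329/3)
  reduce: (2/3)
  pull out 2: (2/3) = -1  (since 3 mod 8 = 3)
  (1/3) = 1
Product of signs = -1

-1


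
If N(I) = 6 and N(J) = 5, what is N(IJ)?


N(IJ) = N(I) * N(J)
= 6 * 5
= 30

30


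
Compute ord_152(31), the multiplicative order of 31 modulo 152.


We want ord_152(31), the smallest k >= 1 with 31^k = 1 mod 152.
n = 152 = 2^3 * 19, phi(152) = 72; the order divides phi(n).
Divisors of 72: 1, 2, 3, 4, 6, 8, 9, 12, 18, 24, 36, 72
Repeated squaring mod 152: 31^1 = 31, 31^2 = 49, 31^4 = 121, 31^8 = 49, 31^16 = 121, 31^32 = 49, 31^64 = 121
Test divisors in increasing order:
  k=1: 31^1 = 31 mod 152
  k=2: 31^2 = 49 mod 152
  k=3: 31^3 = 49 * 31 = 151 mod 152
  k=4: 31^4 = 121 mod 152
  k=6: 31^6 = 121 * 49 = 1 mod 152  <- first divisor giving 1
Order = 6

6


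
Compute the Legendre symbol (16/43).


p = 43 is prime, so compute (16/43) with the reciprocity algorithm (Jacobi-symbol steps: pull out 2s via (2/n), flip via reciprocity, reduce):
  pull out 2: (2/43) = -1  (since 43 mod 8 = 3)
  pull out 2: (2/43) = -1  (since 43 mod 8 = 3)
  pull out 2: (2/43) = -1  (since 43 mod 8 = 3)
  pull out 2: (2/43) = -1  (since 43 mod 8 = 3)
  (1/43) = 1
Product of signs = 1
(16/43) = 1

1


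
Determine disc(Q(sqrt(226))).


For K = Q(sqrt(d)) with d squarefree: disc(K) = d if d = 1 mod 4, and disc(K) = 4d if d = 2 or 3 mod 4.
Here d = 226, and d mod 4 = 2.
d = 2 mod 4, not 1 (O_K = Z[sqrt(d)]), so disc(K) = 4d = 4 * (226) = 904

904


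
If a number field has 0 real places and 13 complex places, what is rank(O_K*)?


By Dirichlet's unit theorem:
rank = r1 + r2 - 1
= 0 + 13 - 1
= 12

12


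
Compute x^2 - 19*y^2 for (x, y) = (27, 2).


x^2 - d*y^2
= 27^2 - 19*2^2
= 729 - 76
= 653

653


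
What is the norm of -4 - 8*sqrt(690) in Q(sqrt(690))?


N(a + b*sqrt(d)) = a^2 - d*b^2
= (-4)^2 - (690)*(-8)^2
= 16 - 44160
= -44144

-44144


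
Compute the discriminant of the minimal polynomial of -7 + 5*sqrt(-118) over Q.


The element -7 + 5*sqrt(-118) has minimal polynomial:
x^2 + 14*x + 2999
Discriminant = (14)^2 - 4*(2999)
= 196 - 11996
= -11800

-11800


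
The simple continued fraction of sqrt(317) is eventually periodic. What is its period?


Run the CF algorithm for sqrt(317).
a_0 = floor(sqrt(317)) = 17; set m_0=0, q_0=1.
Recurrence: m' = q*a - m,  q' = (d - m'^2)/q,  a' = floor((a_0 + m')/q').
  step 1: m=17, q=28, a=1
  step 2: m=11, q=7, a=4
  step 3: m=17, q=4, a=8
  step 4: m=15, q=23, a=1
  step 5: m=8, q=11, a=2
  step 6: m=14, q=11, a=2
  step 7: m=8, q=23, a=1
  step 8: m=15, q=4, a=8
  step 9: m=17, q=7, a=4
  step 10: m=11, q=28, a=1
  step 11: m=17, q=1, a=34
a_11 = 2*a_0 = 34, so the period closes here.
sqrt(317) = [17; 1, 4, 8, 1, 2, 2, 1, 8, 4, 1, 34]
Period length = 11

11


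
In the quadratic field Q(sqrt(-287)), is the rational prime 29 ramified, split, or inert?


K = Q(sqrt(-287)). Since d mod 4 = 1, disc(K) = -287.
Check p | disc: -287 mod 29 = 3.
p does not divide disc. Compute Legendre symbol (d/p):
3^((29-1)/2) mod 29 = -1
(d/p) = -1, so p is inert: (p) stays prime with e=1, f=2, g=1.
Therefore p is inert.

inert


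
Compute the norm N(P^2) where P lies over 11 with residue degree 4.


N(P^a) = p^(a*f)
= 11^(2*4)
= 11^8
= 214358881

214358881


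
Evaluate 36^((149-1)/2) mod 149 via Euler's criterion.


p = 149 is prime and the exponent is (p-1)/2 = 74, so by Euler's criterion 36^74 = (36/149) = +1 or -1 mod 149.
Compute by square-and-multiply:
  74 = 64 + 8 + 2 (binary 1001010)
  Repeated squaring mod 149: 36^1 = 36, 36^2 = 104, 36^4 = 88, 36^8 = 145, 36^16 = 16, 36^32 = 107, 36^64 = 125
  36^74 = 36^64 * 36^8 * 36^2 = 125 * 145 * 104 mod 149
    125 * 145 = 18125 = 96 mod 149
    96 * 104 = 9984 = 1 mod 149
  36^74 = 1 mod 149
Result 1: 36 is a quadratic residue mod 149.
36^74 mod 149 = 1

1


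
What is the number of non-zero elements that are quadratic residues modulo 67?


For prime p, the number of non-zero quadratic residues is (p-1)/2.
= (67-1)/2
= 33

33


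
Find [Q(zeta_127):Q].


The degree equals Euler's totient phi(127).
127 = 127
phi(127) = 126

126


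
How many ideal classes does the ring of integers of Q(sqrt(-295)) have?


K = Q(sqrt(-295)). d mod 4 = 1, so D = disc(K) = d = -295
h(K) equals the number of primitive reduced positive-definite forms (a, b, c) = a*x^2 + b*x*y + c*y^2 with b^2 - 4ac = D,
where reduced means |b| <= a <= c, with b >= 0 whenever |b| = a or a = c, and primitive means gcd(a, b, c) = 1.
Reduced forces 3a^2 <= |D| = 295, so 1 <= a <= 9; b must have the parity of D, and c = (b^2 - D)/(4a) must be an integer >= a.
Enumerate a = 1..9, b in [-a, a]:
  a=1: (1, 1, 74)  [1]
  a=2: (2, -1, 37), (2, 1, 37)  [2]
  a=3: none
  a=4: (4, -3, 19), (4, 3, 19)  [2]
  a=5: (5, 5, 16)  [1]
  a=6..7: none
  a=8: (8, -5, 10), (8, 5, 10)  [2]
  a=9: none
Total reduced forms: 1 + 2 + 2 + 1 + 2 = 8
h = 8

8


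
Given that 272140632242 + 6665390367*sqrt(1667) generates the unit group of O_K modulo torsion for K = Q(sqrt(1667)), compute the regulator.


epsilon = 272140632242 + 6665390367*sqrt(1667)
= 5.4428e+11
R = ln(5.4428e+11)
= 27.0227

27.0227


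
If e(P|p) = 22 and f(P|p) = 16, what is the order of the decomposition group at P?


|D_P| = e * f
= 22 * 16
= 352

352


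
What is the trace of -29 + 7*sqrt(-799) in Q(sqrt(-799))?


Tr(a + b*sqrt(d)) = (a + b*sqrt(d)) + (a - b*sqrt(d)) = 2a
= 2 * (-29)
= -58

-58


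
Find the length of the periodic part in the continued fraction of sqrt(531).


Run the CF algorithm for sqrt(531).
a_0 = floor(sqrt(531)) = 23; set m_0=0, q_0=1.
Recurrence: m' = q*a - m,  q' = (d - m'^2)/q,  a' = floor((a_0 + m')/q').
  step 1: m=23, q=2, a=23
  step 2: m=23, q=1, a=46
a_2 = 2*a_0 = 46, so the period closes here.
sqrt(531) = [23; 23, 46]
Period length = 2

2


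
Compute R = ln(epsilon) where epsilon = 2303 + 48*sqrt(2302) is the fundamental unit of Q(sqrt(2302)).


epsilon = 2303 + 48*sqrt(2302)
= 4605.9998
R = ln(4605.9998)
= 8.4351

8.4351


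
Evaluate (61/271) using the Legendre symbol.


p = 271 is prime, so compute (61/271) with the reciprocity algorithm (Jacobi-symbol steps: pull out 2s via (2/n), flip via reciprocity, reduce):
  reciprocity: (61/271) -> +(271/61)
  reduce: (27/61)
  reciprocity: (27/61) -> +(61/27)
  reduce: (7/27)
  reciprocity: (7/27) -> -(27/7)
  reduce: (6/7)
  pull out 2: (2/7) = +1  (since 7 mod 8 = 7)
  reciprocity: (3/7) -> -(7/3)
  reduce: (1/3)
  (1/3) = 1
Product of signs = 1
(61/271) = 1

1


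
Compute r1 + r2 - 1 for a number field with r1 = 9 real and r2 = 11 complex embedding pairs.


By Dirichlet's unit theorem:
rank = r1 + r2 - 1
= 9 + 11 - 1
= 19

19


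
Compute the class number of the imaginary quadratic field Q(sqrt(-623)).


K = Q(sqrt(-623)). d mod 4 = 1, so D = disc(K) = d = -623
h(K) equals the number of primitive reduced positive-definite forms (a, b, c) = a*x^2 + b*x*y + c*y^2 with b^2 - 4ac = D,
where reduced means |b| <= a <= c, with b >= 0 whenever |b| = a or a = c, and primitive means gcd(a, b, c) = 1.
Reduced forces 3a^2 <= |D| = 623, so 1 <= a <= 14; b must have the parity of D, and c = (b^2 - D)/(4a) must be an integer >= a.
Enumerate a = 1..14, b in [-a, a]:
  a=1: (1, 1, 156)  [1]
  a=2: (2, -1, 78), (2, 1, 78)  [2]
  a=3: (3, -1, 52), (3, 1, 52)  [2]
  a=4: (4, -1, 39), (4, 1, 39)  [2]
  a=5: none
  a=6: (6, -5, 27), (6, -1, 26), (6, 1, 26), (6, 5, 27)  [4]
  a=7: (7, 7, 24)  [1]
  a=8: (8, -7, 21), (8, 7, 21)  [2]
  a=9: (9, -5, 18), (9, 5, 18)  [2]
  a=10: none
  a=11: (11, -9, 16), (11, 9, 16)  [2]
  a=12: (12, -7, 14), (12, -1, 13), (12, 1, 13), (12, 7, 14)  [4]
  a=13..14: none
Total reduced forms: 1 + 2 + 2 + 2 + 4 + 1 + 2 + 2 + 2 + 4 = 22
h = 22

22


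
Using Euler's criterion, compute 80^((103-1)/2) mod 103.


p = 103 is prime and the exponent is (p-1)/2 = 51, so by Euler's criterion 80^51 = (80/103) = +1 or -1 mod 103.
Compute by square-and-multiply:
  51 = 32 + 16 + 2 + 1 (binary 110011)
  Repeated squaring mod 103: 80^1 = 80, 80^2 = 14, 80^4 = 93, 80^8 = 100, 80^16 = 9, 80^32 = 81
  80^51 = 80^32 * 80^16 * 80^2 * 80^1 = 81 * 9 * 14 * 80 mod 103
    81 * 9 = 729 = 8 mod 103
    8 * 14 = 112 = 9 mod 103
    9 * 80 = 720 = 102 mod 103
  80^51 = 102 mod 103
Result 102 = p - 1 = -1 mod 103: 80 is a quadratic non-residue mod 103. As a residue in [0, p-1] the value is 102.
80^51 mod 103 = 102

102


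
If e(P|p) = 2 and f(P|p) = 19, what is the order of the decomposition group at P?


|D_P| = e * f
= 2 * 19
= 38

38


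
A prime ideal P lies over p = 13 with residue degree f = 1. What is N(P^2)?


N(P^a) = p^(a*f)
= 13^(2*1)
= 13^2
= 169

169


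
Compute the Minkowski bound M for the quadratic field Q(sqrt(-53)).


d = -53, d mod 4 = 3, so disc(K) = 4d = -212; |disc(K)| = 212
Imaginary quadratic field, so n = 2, s = r2 = 1, r1 = 0
M = (n!/n^n) * (4/pi)^s * sqrt(|disc(K)|) = (2!/2^2) * (4/pi)^1 * sqrt(212)
= 0.5 * 1.273240 * 14.560220
= 9.2693

9.2693


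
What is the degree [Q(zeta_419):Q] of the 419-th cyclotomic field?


The degree equals Euler's totient phi(419).
419 = 419
phi(419) = 418

418


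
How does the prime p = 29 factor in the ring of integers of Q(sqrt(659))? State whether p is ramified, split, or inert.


K = Q(sqrt(659)). Since d mod 4 = 3, disc(K) = 2636.
Check p | disc: 2636 mod 29 = 26.
p does not divide disc. Compute Legendre symbol (d/p):
21^((29-1)/2) mod 29 = -1
(d/p) = -1, so p is inert: (p) stays prime with e=1, f=2, g=1.
Therefore p is inert.

inert


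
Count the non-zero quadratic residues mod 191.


For prime p, the number of non-zero quadratic residues is (p-1)/2.
= (191-1)/2
= 95

95


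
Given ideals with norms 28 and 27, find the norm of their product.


N(IJ) = N(I) * N(J)
= 28 * 27
= 756

756


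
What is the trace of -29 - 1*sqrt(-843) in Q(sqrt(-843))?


Tr(a + b*sqrt(d)) = (a + b*sqrt(d)) + (a - b*sqrt(d)) = 2a
= 2 * (-29)
= -58

-58


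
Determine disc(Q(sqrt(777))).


For K = Q(sqrt(d)) with d squarefree: disc(K) = d if d = 1 mod 4, and disc(K) = 4d if d = 2 or 3 mod 4.
Here d = 777, and d mod 4 = 1.
d = 1 mod 4 (O_K = Z[(1+sqrt(d))/2]), so disc(K) = d = 777

777


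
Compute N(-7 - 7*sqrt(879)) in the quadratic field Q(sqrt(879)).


N(a + b*sqrt(d)) = a^2 - d*b^2
= (-7)^2 - (879)*(-7)^2
= 49 - 43071
= -43022

-43022


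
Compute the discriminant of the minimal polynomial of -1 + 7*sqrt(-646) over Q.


The element -1 + 7*sqrt(-646) has minimal polynomial:
x^2 + 2*x + 31655
Discriminant = (2)^2 - 4*(31655)
= 4 - 126620
= -126616

-126616


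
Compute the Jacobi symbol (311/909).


Compute (311/909) via quadratic reciprocity:
  reciprocity: (311/909) -> +(909/311)
  reduce: (287/311)
  reciprocity: (287/311) -> -(311/287)
  reduce: (24/287)
  pull out 2: (2/287) = +1  (since 287 mod 8 = 7)
  pull out 2: (2/287) = +1  (since 287 mod 8 = 7)
  pull out 2: (2/287) = +1  (since 287 mod 8 = 7)
  reciprocity: (3/287) -> -(287/3)
  reduce: (2/3)
  pull out 2: (2/3) = -1  (since 3 mod 8 = 3)
  (1/3) = 1
Product of signs = -1

-1


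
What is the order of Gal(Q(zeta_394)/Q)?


|Gal(Q(zeta_394)/Q)| = phi(394)
= 196

196


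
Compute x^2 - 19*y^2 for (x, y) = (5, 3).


x^2 - d*y^2
= 5^2 - 19*3^2
= 25 - 171
= -146

-146


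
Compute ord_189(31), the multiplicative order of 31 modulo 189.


We want ord_189(31), the smallest k >= 1 with 31^k = 1 mod 189.
n = 189 = 3^3 * 7, phi(189) = 108; the order divides phi(n).
Divisors of 108: 1, 2, 3, 4, 6, 9, 12, 18, 27, 36, 54, 108
Repeated squaring mod 189: 31^1 = 31, 31^2 = 16, 31^4 = 67, 31^8 = 142, 31^16 = 130, 31^32 = 79, 31^64 = 4
Test divisors in increasing order:
  k=1: 31^1 = 31 mod 189
  k=2: 31^2 = 16 mod 189
  k=3: 31^3 = 16 * 31 = 118 mod 189
  k=4: 31^4 = 67 mod 189
  k=6: 31^6 = 67 * 16 = 127 mod 189
  k=9: 31^9 = 142 * 31 = 55 mod 189
  k=12: 31^12 = 142 * 67 = 64 mod 189
  k=18: 31^18 = 130 * 16 = 1 mod 189  <- first divisor giving 1
Order = 18

18


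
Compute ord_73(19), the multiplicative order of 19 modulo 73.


We want ord_73(19), the smallest k >= 1 with 19^k = 1 mod 73.
n = 73 = 73, phi(73) = 72; the order divides phi(n).
Divisors of 72: 1, 2, 3, 4, 6, 8, 9, 12, 18, 24, 36, 72
Repeated squaring mod 73: 19^1 = 19, 19^2 = 69, 19^4 = 16, 19^8 = 37, 19^16 = 55, 19^32 = 32, 19^64 = 2
Test divisors in increasing order:
  k=1: 19^1 = 19 mod 73
  k=2: 19^2 = 69 mod 73
  k=3: 19^3 = 69 * 19 = 70 mod 73
  k=4: 19^4 = 16 mod 73
  k=6: 19^6 = 16 * 69 = 9 mod 73
  k=8: 19^8 = 37 mod 73
  k=9: 19^9 = 37 * 19 = 46 mod 73
  k=12: 19^12 = 37 * 16 = 8 mod 73
  k=18: 19^18 = 55 * 69 = 72 mod 73
  k=24: 19^24 = 55 * 37 = 64 mod 73
  k=36: 19^36 = 32 * 16 = 1 mod 73  <- first divisor giving 1
Order = 36

36


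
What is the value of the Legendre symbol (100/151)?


p = 151 is prime, so compute (100/151) with the reciprocity algorithm (Jacobi-symbol steps: pull out 2s via (2/n), flip via reciprocity, reduce):
  pull out 2: (2/151) = +1  (since 151 mod 8 = 7)
  pull out 2: (2/151) = +1  (since 151 mod 8 = 7)
  reciprocity: (25/151) -> +(151/25)
  reduce: (1/25)
  (1/25) = 1
Product of signs = 1
(100/151) = 1

1


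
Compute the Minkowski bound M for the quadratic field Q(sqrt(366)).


d = 366, d mod 4 = 2, so disc(K) = 4d = 1464; |disc(K)| = 1464
Real quadratic field, so n = 2, s = r2 = 0, r1 = 2
M = (n!/n^n) * (4/pi)^s * sqrt(|disc(K)|) = (2!/2^2) * (4/pi)^0 * sqrt(1464)
= 0.5 * 1.000000 * 38.262253
= 19.1311

19.1311


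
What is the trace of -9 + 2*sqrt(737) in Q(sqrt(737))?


Tr(a + b*sqrt(d)) = (a + b*sqrt(d)) + (a - b*sqrt(d)) = 2a
= 2 * (-9)
= -18

-18


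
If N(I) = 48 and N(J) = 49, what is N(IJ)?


N(IJ) = N(I) * N(J)
= 48 * 49
= 2352

2352


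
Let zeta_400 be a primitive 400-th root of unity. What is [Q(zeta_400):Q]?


The degree equals Euler's totient phi(400).
400 = 2^4 * 5^2
phi(400) = 160

160


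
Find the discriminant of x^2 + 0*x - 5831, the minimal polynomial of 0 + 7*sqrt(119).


The element 0 + 7*sqrt(119) has minimal polynomial:
x^2 + 0*x - 5831
Discriminant = (0)^2 - 4*(-5831)
= 0 + 23324
= 23324

23324


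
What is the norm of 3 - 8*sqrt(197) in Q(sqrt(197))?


N(a + b*sqrt(d)) = a^2 - d*b^2
= (3)^2 - (197)*(-8)^2
= 9 - 12608
= -12599

-12599


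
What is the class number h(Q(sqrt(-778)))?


K = Q(sqrt(-778)). d mod 4 = 2, so D = disc(K) = 4d = -3112
h(K) equals the number of primitive reduced positive-definite forms (a, b, c) = a*x^2 + b*x*y + c*y^2 with b^2 - 4ac = D,
where reduced means |b| <= a <= c, with b >= 0 whenever |b| = a or a = c, and primitive means gcd(a, b, c) = 1.
Reduced forces 3a^2 <= |D| = 3112, so 1 <= a <= 32; b must have the parity of D, and c = (b^2 - D)/(4a) must be an integer >= a.
Enumerate a = 1..32, b in [-a, a]:
  a=1: (1, 0, 778)  [1]
  a=2: (2, 0, 389)  [1]
  a=3..10: none
  a=11: (11, -10, 73), (11, 10, 73)  [2]
  a=12..16: none
  a=17: (17, -4, 46), (17, 4, 46)  [2]
  a=18: none
  a=19: (19, -2, 41), (19, 2, 41)  [2]
  a=20..21: none
  a=22: (22, -12, 37), (22, 12, 37)  [2]
  a=23: (23, -4, 34), (23, 4, 34)  [2]
  a=24..28: none
  a=29: (29, -22, 31), (29, 22, 31)  [2]
  a=30..32: none
Total reduced forms: 1 + 1 + 2 + 2 + 2 + 2 + 2 + 2 = 14
h = 14

14


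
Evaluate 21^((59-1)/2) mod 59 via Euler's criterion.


p = 59 is prime and the exponent is (p-1)/2 = 29, so by Euler's criterion 21^29 = (21/59) = +1 or -1 mod 59.
Compute by square-and-multiply:
  29 = 16 + 8 + 4 + 1 (binary 11101)
  Repeated squaring mod 59: 21^1 = 21, 21^2 = 28, 21^4 = 17, 21^8 = 53, 21^16 = 36
  21^29 = 21^16 * 21^8 * 21^4 * 21^1 = 36 * 53 * 17 * 21 mod 59
    36 * 53 = 1908 = 20 mod 59
    20 * 17 = 340 = 45 mod 59
    45 * 21 = 945 = 1 mod 59
  21^29 = 1 mod 59
Result 1: 21 is a quadratic residue mod 59.
21^29 mod 59 = 1

1


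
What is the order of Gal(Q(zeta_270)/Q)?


|Gal(Q(zeta_270)/Q)| = phi(270)
= 72

72


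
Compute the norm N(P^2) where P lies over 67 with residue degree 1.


N(P^a) = p^(a*f)
= 67^(2*1)
= 67^2
= 4489

4489


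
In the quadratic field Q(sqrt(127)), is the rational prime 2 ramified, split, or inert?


K = Q(sqrt(127)). Since d mod 4 = 3, disc(K) = 508.
Check p | disc: 508 mod 2 = 0.
p divides disc, so p ramifies: (p) = P^2 with e=2, f=1, g=1.
Therefore p is ramified.

ramified


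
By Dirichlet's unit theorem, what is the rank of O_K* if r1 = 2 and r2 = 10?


By Dirichlet's unit theorem:
rank = r1 + r2 - 1
= 2 + 10 - 1
= 11

11


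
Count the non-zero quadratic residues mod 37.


For prime p, the number of non-zero quadratic residues is (p-1)/2.
= (37-1)/2
= 18

18


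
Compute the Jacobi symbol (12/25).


Compute (12/25) via quadratic reciprocity:
  pull out 2: (2/25) = +1  (since 25 mod 8 = 1)
  pull out 2: (2/25) = +1  (since 25 mod 8 = 1)
  reciprocity: (3/25) -> +(25/3)
  reduce: (1/3)
  (1/3) = 1
Product of signs = 1

1


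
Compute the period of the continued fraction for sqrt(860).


Run the CF algorithm for sqrt(860).
a_0 = floor(sqrt(860)) = 29; set m_0=0, q_0=1.
Recurrence: m' = q*a - m,  q' = (d - m'^2)/q,  a' = floor((a_0 + m')/q').
  step 1: m=29, q=19, a=3
  step 2: m=28, q=4, a=14
  step 3: m=28, q=19, a=3
  step 4: m=29, q=1, a=58
a_4 = 2*a_0 = 58, so the period closes here.
sqrt(860) = [29; 3, 14, 3, 58]
Period length = 4

4


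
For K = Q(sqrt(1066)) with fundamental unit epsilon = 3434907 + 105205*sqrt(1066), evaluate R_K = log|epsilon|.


epsilon = 3434907 + 105205*sqrt(1066)
= 6.8698e+06
R = ln(6.8698e+06)
= 15.7426

15.7426


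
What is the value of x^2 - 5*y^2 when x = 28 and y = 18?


x^2 - d*y^2
= 28^2 - 5*18^2
= 784 - 1620
= -836

-836


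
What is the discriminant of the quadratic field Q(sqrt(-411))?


For K = Q(sqrt(d)) with d squarefree: disc(K) = d if d = 1 mod 4, and disc(K) = 4d if d = 2 or 3 mod 4.
Here d = -411, and d mod 4 = 1.
d = 1 mod 4 (O_K = Z[(1+sqrt(d))/2]), so disc(K) = d = -411

-411


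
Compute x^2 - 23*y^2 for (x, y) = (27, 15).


x^2 - d*y^2
= 27^2 - 23*15^2
= 729 - 5175
= -4446

-4446
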